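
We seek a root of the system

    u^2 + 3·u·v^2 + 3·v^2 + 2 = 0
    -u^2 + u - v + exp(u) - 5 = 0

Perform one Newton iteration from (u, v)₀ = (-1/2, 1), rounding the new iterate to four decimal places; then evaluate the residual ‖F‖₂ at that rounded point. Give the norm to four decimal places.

At (-1/2, 1): F = (3.7500, -6.143469).
Jacobian J = [[2·u + 3·v^2, 6·u·v + 6·v], [-2·u + exp(u) + 1, -1]].
At the point, J = [[2.0000, 3.0000], [2.606531, -1.0000]] (det J = -9.819592).
Solving J·Δ = −F gives Δ = (1.4950, -2.2467).
Then the next iterate is (u, v)₁ = (0.9950, -1.2467).
Re-evaluating at (0.9950, -1.2467): F = (12.292276, -1.043601), so ‖F‖₂ = 12.3365.

12.3365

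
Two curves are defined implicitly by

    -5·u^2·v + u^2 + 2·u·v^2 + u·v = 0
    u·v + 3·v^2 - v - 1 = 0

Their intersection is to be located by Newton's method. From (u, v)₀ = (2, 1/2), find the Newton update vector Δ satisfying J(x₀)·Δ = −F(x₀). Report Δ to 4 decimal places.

(-0.9615, 0.0577)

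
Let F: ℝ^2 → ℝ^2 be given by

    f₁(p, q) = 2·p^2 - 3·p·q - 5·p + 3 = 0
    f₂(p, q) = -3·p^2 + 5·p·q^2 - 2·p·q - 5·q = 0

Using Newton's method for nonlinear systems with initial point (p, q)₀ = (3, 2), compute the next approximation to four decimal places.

At (3, 2): F = (-12.0000, 11.0000).
Jacobian J = [[4·p - 3·q - 5, -3·p], [-6·p + 5·q^2 - 2·q, 10·p·q - 2·p - 5]].
At the point, J = [[1.0000, -9.0000], [-2.0000, 49.0000]] (det J = 31.0000).
Solving J·Δ = −F gives Δ = (15.7742, 0.4194).
Then the next iterate is (p, q)₁ = (18.7742, 2.4194).

(18.7742, 2.4194)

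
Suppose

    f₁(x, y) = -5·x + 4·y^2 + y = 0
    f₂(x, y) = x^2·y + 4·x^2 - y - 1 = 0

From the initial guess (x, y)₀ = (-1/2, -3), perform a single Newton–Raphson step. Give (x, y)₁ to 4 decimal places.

(0.8052, -1.7403)

At (-1/2, -3): F = (35.5000, 2.2500).
Jacobian J = [[-5, 8·y + 1], [2·x·y + 8·x, x^2 - 1]].
At the point, J = [[-5.0000, -23.0000], [-1.0000, -0.7500]] (det J = -19.2500).
Solving J·Δ = −F gives Δ = (1.3052, 1.2597).
Then the next iterate is (x, y)₁ = (0.8052, -1.7403).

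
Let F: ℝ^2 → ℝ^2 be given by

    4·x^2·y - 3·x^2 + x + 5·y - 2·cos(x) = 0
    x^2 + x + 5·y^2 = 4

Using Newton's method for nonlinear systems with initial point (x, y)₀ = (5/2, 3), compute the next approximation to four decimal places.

At (5/2, 3): F = (75.352287, 49.7500).
Jacobian J = [[8·x·y - 6·x + 2·sin(x) + 1, 4·x^2 + 5], [2·x + 1, 10·y]].
At the point, J = [[47.196944, 30.0000], [6.0000, 30.0000]] (det J = 1235.908329).
Solving J·Δ = −F gives Δ = (-0.6215, -1.5340).
Then the next iterate is (x, y)₁ = (1.8785, 1.4660).

(1.8785, 1.4660)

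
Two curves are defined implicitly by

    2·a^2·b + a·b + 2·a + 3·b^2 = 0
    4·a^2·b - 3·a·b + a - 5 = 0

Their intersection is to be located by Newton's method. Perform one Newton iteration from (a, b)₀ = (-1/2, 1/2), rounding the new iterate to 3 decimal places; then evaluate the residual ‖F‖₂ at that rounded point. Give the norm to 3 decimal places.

10.857

At (-1/2, 1/2): F = (-0.250, -4.250).
Jacobian J = [[4·a·b + b + 2, 2·a^2 + a + 6·b], [8·a·b - 3·b + 1, 4·a^2 - 3·a]].
At the point, J = [[1.500, 3.000], [-2.500, 2.500]] (det J = 11.250).
Solving J·Δ = −F gives Δ = (-1.078, 0.622).
Then the next iterate is (a, b)₁ = (-1.578, 1.122).
Re-evaluating at (-1.578, 1.122): F = (4.43788, 9.90904), so ‖F‖₂ = 10.857.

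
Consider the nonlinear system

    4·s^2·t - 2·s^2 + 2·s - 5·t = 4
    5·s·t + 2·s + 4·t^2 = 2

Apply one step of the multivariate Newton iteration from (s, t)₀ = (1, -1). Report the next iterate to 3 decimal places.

At (1, -1): F = (-3.000, -1.000).
Jacobian J = [[8·s·t - 4·s + 2, 4·s^2 - 5], [5·t + 2, 5·s + 8·t]].
At the point, J = [[-10.000, -1.000], [-3.000, -3.000]] (det J = 27.000).
Solving J·Δ = −F gives Δ = (-0.296, -0.037).
Then the next iterate is (s, t)₁ = (0.704, -1.037).

(0.704, -1.037)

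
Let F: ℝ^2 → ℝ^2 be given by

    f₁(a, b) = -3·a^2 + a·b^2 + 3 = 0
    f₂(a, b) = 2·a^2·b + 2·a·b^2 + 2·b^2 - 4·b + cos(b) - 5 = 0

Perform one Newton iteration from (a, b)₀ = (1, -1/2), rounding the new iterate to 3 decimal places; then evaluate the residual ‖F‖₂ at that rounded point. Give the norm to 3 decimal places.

At (1, -1/2): F = (0.250, -2.12242).
Jacobian J = [[-6·a + b^2, 2·a·b], [4·a·b + 2·b^2, 2·a^2 + 4·a·b + 4·b - sin(b) - 4]].
At the point, J = [[-5.750, -1.000], [-1.500, -5.52057]] (det J = 30.24330).
Solving J·Δ = −F gives Δ = (0.116, -0.416).
Then the next iterate is (a, b)₁ = (1.116, -0.916).
Re-evaluating at (1.116, -0.916): F = (0.20002, 0.54221), so ‖F‖₂ = 0.578.

0.578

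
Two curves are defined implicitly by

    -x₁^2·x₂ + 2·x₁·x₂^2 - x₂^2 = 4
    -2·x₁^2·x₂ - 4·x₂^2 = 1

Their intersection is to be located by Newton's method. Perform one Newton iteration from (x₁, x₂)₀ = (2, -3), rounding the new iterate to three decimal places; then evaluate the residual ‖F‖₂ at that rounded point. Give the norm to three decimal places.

9.592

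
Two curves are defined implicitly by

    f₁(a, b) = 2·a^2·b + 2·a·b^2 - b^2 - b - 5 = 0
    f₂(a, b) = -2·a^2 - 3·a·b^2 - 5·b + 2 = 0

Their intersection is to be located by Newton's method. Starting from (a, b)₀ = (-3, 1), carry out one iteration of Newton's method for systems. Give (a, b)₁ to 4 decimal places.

At (-3, 1): F = (5.0000, -12.0000).
Jacobian J = [[4·a·b + 2·b^2, 2·a^2 + 4·a·b - 2·b - 1], [-4·a - 3·b^2, -6·a·b - 5]].
At the point, J = [[-10.0000, 3.0000], [9.0000, 13.0000]] (det J = -157.0000).
Solving J·Δ = −F gives Δ = (0.6433, 0.4777).
Then the next iterate is (a, b)₁ = (-2.3567, 1.4777).

(-2.3567, 1.4777)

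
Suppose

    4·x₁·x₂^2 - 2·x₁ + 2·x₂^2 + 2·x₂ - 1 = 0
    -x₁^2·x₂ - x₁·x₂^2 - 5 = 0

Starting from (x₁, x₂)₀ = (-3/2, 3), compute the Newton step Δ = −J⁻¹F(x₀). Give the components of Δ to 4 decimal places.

(0.6558, -0.2593)

At (-3/2, 3): F = (-28.0000, 1.7500).
Jacobian J = [[4·x₂^2 - 2, 8·x₁·x₂ + 4·x₂ + 2], [-2·x₁·x₂ - x₂^2, -x₁^2 - 2·x₁·x₂]].
At the point, J = [[34.0000, -22.0000], [0.0000, 6.7500]] (det J = 229.5000).
Solving J·Δ = −F gives Δ = (0.6558, -0.2593).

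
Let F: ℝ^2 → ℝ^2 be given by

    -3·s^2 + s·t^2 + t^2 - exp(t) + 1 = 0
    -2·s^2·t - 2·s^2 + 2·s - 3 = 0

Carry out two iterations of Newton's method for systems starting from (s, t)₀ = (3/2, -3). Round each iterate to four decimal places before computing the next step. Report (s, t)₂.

(1.1414, -1.3495)

At (3/2, -3): F = (16.700213, 9.0000).
Jacobian J = [[-6·s + t^2, 2·s·t + 2·t - exp(t)], [-4·s·t - 4·s + 2, -2·s^2]].
At the point, J = [[0.0000, -15.049787], [14.0000, -4.5000]] (det J = 210.697019).
Solving J·Δ = −F gives Δ = (-0.2862, 1.1097).
Then the next iterate is (s, t)₁ = (1.2138, -1.8903).
Round to (1.2138, -1.8903) and repeat: F = (4.339468, 2.050977), J = [[-3.709566, -8.520519], [6.322585, -2.946621]].
Δ = (-0.0724, 0.5408), so (s, t)₂ = (1.1414, -1.3495).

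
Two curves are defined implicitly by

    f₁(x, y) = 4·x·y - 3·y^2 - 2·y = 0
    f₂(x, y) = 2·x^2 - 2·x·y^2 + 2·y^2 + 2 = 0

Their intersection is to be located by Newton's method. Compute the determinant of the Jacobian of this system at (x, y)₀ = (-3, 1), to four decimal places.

J = [[4·y, 4·x - 6·y - 2], [4·x - 2·y^2, -4·x·y + 4·y]].
At the point, J = [[4.0000, -20.0000], [-14.0000, 16.0000]].
det J = -216.0000.

-216.0000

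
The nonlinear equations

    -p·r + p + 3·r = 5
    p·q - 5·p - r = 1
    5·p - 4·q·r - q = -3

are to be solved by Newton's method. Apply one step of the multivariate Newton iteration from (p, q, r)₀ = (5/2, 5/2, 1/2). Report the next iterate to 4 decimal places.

At (5/2, 5/2, 1/2): F = (-2.2500, -7.7500, 8.0000).
Jacobian J = [[-r + 1, 0, -p + 3], [q - 5, p, -1], [5, -4·r - 1, -4·q]].
At the point, J = [[0.5000, 0.0000, 0.5000], [-2.5000, 2.5000, -1.0000], [5.0000, -3.0000, -10.0000]] (det J = -16.5000).
Solving J·Δ = −F gives Δ = (3.9167, 7.2500, 0.5833).
Then the next iterate is (p, q, r)₁ = (6.4167, 9.7500, 1.0833).

(6.4167, 9.7500, 1.0833)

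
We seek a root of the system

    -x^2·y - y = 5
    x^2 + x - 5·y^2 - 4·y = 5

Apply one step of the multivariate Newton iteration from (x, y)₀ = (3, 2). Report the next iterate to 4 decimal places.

(1.9106, 0.8073)

At (3, 2): F = (-25.0000, -21.0000).
Jacobian J = [[-2·x·y, -x^2 - 1], [2·x + 1, -10·y - 4]].
At the point, J = [[-12.0000, -10.0000], [7.0000, -24.0000]] (det J = 358.0000).
Solving J·Δ = −F gives Δ = (-1.0894, -1.1927).
Then the next iterate is (x, y)₁ = (1.9106, 0.8073).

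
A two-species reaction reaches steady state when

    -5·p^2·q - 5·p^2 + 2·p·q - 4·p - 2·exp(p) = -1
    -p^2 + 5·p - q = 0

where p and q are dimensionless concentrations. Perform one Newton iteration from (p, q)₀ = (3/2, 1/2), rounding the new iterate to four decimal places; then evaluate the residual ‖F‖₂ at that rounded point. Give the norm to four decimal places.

2.4089

At (3/2, 1/2): F = (-29.338378, 4.7500).
Jacobian J = [[-10·p·q - 10·p + 2·q - 2·exp(p) - 4, -5·p^2 + 2·p], [-2·p + 5, -1]].
At the point, J = [[-34.463378, -8.2500], [2.0000, -1.0000]] (det J = 50.963378).
Solving J·Δ = −F gives Δ = (-1.3446, 2.0608).
Then the next iterate is (p, q)₁ = (0.1554, 2.5608).
Re-evaluating at (0.1554, 2.5608): F = (-1.591905, -1.807949), so ‖F‖₂ = 2.4089.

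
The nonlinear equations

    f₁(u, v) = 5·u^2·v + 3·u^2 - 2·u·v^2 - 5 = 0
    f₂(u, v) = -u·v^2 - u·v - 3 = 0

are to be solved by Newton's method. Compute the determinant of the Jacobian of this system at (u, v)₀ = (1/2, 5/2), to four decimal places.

-41.8125

J = [[10·u·v + 6·u - 2·v^2, 5·u^2 - 4·u·v], [-v^2 - v, -2·u·v - u]].
At the point, J = [[3.0000, -3.7500], [-8.7500, -3.0000]].
det J = -41.8125.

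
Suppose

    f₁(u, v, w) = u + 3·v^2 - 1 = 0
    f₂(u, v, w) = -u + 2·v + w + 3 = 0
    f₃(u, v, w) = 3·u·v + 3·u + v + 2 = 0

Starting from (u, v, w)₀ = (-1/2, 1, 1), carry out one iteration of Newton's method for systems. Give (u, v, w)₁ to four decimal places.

(-0.5205, 0.7534, -5.0274)

At (-1/2, 1, 1): F = (1.5000, 6.5000, 0.0000).
Jacobian J = [[1, 6·v, 0], [-1, 2, 1], [3·v + 3, 3·u + 1, 0]].
At the point, J = [[1.0000, 6.0000, 0.0000], [-1.0000, 2.0000, 1.0000], [6.0000, -0.5000, 0.0000]] (det J = 36.5000).
Solving J·Δ = −F gives Δ = (-0.0205, -0.2466, -6.0274).
Then the next iterate is (u, v, w)₁ = (-0.5205, 0.7534, -5.0274).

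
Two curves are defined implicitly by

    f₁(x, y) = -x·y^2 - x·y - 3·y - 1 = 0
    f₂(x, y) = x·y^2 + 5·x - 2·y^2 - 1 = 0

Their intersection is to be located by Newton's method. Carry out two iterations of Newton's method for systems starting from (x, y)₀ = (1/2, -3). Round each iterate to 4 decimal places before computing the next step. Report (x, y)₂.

At (1/2, -3): F = (5.0000, -12.0000).
Jacobian J = [[-y^2 - y, -2·x·y - x - 3], [y^2 + 5, 2·x·y - 4·y]].
At the point, J = [[-6.0000, -0.5000], [14.0000, 9.0000]] (det J = -47.0000).
Solving J·Δ = −F gives Δ = (0.8298, 0.0426).
Then the next iterate is (x, y)₁ = (1.3298, -2.9574).
Round to (1.3298, -2.9574) and repeat: F = (0.174234, -0.212713), J = [[-5.788815, 3.535701], [13.746215, 3.964099]].
Δ = (0.0202, -0.0163), so (x, y)₂ = (1.3500, -2.9737).

(1.3500, -2.9737)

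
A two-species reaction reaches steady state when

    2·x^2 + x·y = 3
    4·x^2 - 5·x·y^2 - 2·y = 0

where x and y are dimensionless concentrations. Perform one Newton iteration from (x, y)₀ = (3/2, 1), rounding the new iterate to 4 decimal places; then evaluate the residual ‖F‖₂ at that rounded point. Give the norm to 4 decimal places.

0.4997

At (3/2, 1): F = (3.0000, -0.5000).
Jacobian J = [[4·x + y, x], [8·x - 5·y^2, -10·x·y - 2]].
At the point, J = [[7.0000, 1.5000], [7.0000, -17.0000]] (det J = -129.5000).
Solving J·Δ = −F gives Δ = (-0.3880, -0.1892).
Then the next iterate is (x, y)₁ = (1.1120, 0.8108).
Re-evaluating at (1.1120, 0.8108): F = (0.374698, -0.330549), so ‖F‖₂ = 0.4997.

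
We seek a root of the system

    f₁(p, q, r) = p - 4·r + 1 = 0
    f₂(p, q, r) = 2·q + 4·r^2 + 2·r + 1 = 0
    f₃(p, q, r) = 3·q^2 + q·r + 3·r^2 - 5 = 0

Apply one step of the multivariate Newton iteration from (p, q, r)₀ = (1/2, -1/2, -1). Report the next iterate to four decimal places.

At (1/2, -1/2, -1): F = (5.5000, 2.0000, -0.7500).
Jacobian J = [[1, 0, -4], [0, 2, 8·r + 2], [0, 6·q + r, q + 6·r]].
At the point, J = [[1.0000, 0.0000, -4.0000], [0.0000, 2.0000, -6.0000], [0.0000, -4.0000, -6.5000]] (det J = -37.0000).
Solving J·Δ = −F gives Δ = (-4.7973, -0.4730, 0.1757).
Then the next iterate is (p, q, r)₁ = (-4.2973, -0.9730, -0.8243).

(-4.2973, -0.9730, -0.8243)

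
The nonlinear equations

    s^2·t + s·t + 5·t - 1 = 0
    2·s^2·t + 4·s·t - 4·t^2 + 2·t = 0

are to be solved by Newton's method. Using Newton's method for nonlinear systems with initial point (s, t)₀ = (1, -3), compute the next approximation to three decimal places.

(-1.367, -2.900)

At (1, -3): F = (-22.000, -60.000).
Jacobian J = [[2·s·t + t, s^2 + s + 5], [4·s·t + 4·t, 2·s^2 + 4·s - 8·t + 2]].
At the point, J = [[-9.000, 7.000], [-24.000, 32.000]] (det J = -120.000).
Solving J·Δ = −F gives Δ = (-2.367, 0.100).
Then the next iterate is (s, t)₁ = (-1.367, -2.900).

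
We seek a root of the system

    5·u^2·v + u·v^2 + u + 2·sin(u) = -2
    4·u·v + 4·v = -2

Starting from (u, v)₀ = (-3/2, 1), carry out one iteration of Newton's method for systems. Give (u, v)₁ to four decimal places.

(-3.7669, -3.5339)

At (-3/2, 1): F = (8.255010, 0.0000).
Jacobian J = [[10·u·v + v^2 + 2·cos(u) + 1, 5·u^2 + 2·u·v], [4·v, 4·u + 4]].
At the point, J = [[-12.858526, 8.2500], [4.0000, -2.0000]] (det J = -7.282949).
Solving J·Δ = −F gives Δ = (-2.2669, -4.5339).
Then the next iterate is (u, v)₁ = (-3.7669, -3.5339).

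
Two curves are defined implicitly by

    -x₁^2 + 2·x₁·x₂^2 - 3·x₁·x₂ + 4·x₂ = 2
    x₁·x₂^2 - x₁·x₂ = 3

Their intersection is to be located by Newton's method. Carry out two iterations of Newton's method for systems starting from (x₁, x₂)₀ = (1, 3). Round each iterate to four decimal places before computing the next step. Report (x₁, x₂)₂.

(2.8705, 2.4475)

At (1, 3): F = (18.0000, 3.0000).
Jacobian J = [[-2·x₁ + 2·x₂^2 - 3·x₂, 4·x₁·x₂ - 3·x₁ + 4], [x₂^2 - x₂, 2·x₁·x₂ - x₁]].
At the point, J = [[7.0000, 13.0000], [6.0000, 5.0000]] (det J = -43.0000).
Solving J·Δ = −F gives Δ = (1.1860, -2.0233).
Then the next iterate is (x₁, x₂)₁ = (2.1860, 0.9767).
Round to (2.1860, 0.9767) and repeat: F = (-5.106356, -3.049747), J = [[-5.394214, 5.982265], [-0.022757, 2.084132]].
Δ = (0.6845, 1.4708), so (x₁, x₂)₂ = (2.8705, 2.4475).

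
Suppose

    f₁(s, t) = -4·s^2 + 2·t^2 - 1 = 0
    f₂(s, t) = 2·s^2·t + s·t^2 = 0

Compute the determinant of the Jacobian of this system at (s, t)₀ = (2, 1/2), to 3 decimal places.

-168.500

J = [[-8·s, 4·t], [4·s·t + t^2, 2·s^2 + 2·s·t]].
At the point, J = [[-16.000, 2.000], [4.250, 10.000]].
det J = -168.500.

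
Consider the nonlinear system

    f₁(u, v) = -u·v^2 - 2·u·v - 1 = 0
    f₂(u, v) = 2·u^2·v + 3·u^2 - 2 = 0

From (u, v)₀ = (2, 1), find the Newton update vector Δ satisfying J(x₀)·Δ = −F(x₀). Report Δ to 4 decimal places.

(-0.6471, -0.6324)

At (2, 1): F = (-7.0000, 18.0000).
Jacobian J = [[-v^2 - 2·v, -2·u·v - 2·u], [4·u·v + 6·u, 2·u^2]].
At the point, J = [[-3.0000, -8.0000], [20.0000, 8.0000]] (det J = 136.0000).
Solving J·Δ = −F gives Δ = (-0.6471, -0.6324).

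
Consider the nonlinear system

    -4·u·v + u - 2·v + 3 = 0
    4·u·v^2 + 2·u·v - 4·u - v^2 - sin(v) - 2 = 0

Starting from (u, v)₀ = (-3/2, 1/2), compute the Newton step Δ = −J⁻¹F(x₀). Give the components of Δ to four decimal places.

(2.0741, -0.3565)

At (-3/2, 1/2): F = (3.5000, 0.270574).
Jacobian J = [[-4·v + 1, -4·u - 2], [4·v^2 + 2·v - 4, 8·u·v + 2·u - 2·v - cos(v)]].
At the point, J = [[-1.0000, 4.0000], [-2.0000, -10.877583]] (det J = 18.877583).
Solving J·Δ = −F gives Δ = (2.0741, -0.3565).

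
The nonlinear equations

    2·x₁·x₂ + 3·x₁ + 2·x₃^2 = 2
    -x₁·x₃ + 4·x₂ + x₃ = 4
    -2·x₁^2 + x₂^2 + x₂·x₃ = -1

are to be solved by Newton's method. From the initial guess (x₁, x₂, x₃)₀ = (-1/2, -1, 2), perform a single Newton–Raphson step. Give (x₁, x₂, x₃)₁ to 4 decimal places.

(-0.5036, 0.4384, 1.4928)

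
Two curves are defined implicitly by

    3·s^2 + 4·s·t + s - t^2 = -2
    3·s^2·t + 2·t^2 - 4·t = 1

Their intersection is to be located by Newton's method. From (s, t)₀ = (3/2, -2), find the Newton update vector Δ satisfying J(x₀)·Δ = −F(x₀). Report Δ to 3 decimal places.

(-0.090, 0.593)

At (3/2, -2): F = (-5.750, 1.500).
Jacobian J = [[6·s + 4·t + 1, 4·s - 2·t], [6·s·t, 3·s^2 + 4·t - 4]].
At the point, J = [[2.000, 10.000], [-18.000, -5.250]] (det J = 169.500).
Solving J·Δ = −F gives Δ = (-0.090, 0.593).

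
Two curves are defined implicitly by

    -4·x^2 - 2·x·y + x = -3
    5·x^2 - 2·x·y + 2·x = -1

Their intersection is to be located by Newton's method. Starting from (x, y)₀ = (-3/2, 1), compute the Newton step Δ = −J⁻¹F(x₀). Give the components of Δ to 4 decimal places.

(0.6442, -0.8622)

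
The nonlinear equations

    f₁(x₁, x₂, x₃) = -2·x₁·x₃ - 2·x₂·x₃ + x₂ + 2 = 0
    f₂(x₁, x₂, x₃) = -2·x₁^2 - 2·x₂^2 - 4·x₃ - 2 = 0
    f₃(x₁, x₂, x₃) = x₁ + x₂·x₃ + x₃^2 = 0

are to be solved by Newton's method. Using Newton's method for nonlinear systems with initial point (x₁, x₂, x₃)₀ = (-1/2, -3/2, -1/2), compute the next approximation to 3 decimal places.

At (-1/2, -3/2, -1/2): F = (-1.500, -5.000, 0.500).
Jacobian J = [[-2·x₃, -2·x₃ + 1, -2·x₁ - 2·x₂], [-4·x₁, -4·x₂, -4], [1, x₃, x₂ + 2·x₃]].
At the point, J = [[1.000, 2.000, 4.000], [2.000, 6.000, -4.000], [1.000, -0.500, -2.500]] (det J = -43.000).
Solving J·Δ = −F gives Δ = (-0.128, 0.860, -0.023).
Then the next iterate is (x₁, x₂, x₃)₁ = (-0.628, -0.640, -0.523).

(-0.628, -0.640, -0.523)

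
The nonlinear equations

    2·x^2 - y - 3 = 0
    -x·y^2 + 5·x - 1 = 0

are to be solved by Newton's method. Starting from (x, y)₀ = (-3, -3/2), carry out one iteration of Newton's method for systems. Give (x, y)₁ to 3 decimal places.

At (-3, -3/2): F = (16.500, -9.250).
Jacobian J = [[4·x, -1], [-y^2 + 5, -2·x·y]].
At the point, J = [[-12.000, -1.000], [2.750, -9.000]] (det J = 110.750).
Solving J·Δ = −F gives Δ = (1.424, -0.593).
Then the next iterate is (x, y)₁ = (-1.576, -2.093).

(-1.576, -2.093)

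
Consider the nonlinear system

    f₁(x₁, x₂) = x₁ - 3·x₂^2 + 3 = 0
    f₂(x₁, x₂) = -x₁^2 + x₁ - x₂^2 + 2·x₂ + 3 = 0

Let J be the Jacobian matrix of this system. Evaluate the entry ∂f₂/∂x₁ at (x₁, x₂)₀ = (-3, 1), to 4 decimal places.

∂f₂/∂x₁ = -2·x₁ + 1.
At (-3, 1) this is 7.0000.

7.0000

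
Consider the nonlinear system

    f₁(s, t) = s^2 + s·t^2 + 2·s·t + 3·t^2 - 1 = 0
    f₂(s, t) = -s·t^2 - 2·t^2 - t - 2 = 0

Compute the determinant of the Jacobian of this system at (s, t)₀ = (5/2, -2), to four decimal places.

J = [[2·s + t^2 + 2·t, 2·s·t + 2·s + 6·t], [-t^2, -2·s·t - 4·t - 1]].
At the point, J = [[5.0000, -17.0000], [-4.0000, 17.0000]].
det J = 17.0000.

17.0000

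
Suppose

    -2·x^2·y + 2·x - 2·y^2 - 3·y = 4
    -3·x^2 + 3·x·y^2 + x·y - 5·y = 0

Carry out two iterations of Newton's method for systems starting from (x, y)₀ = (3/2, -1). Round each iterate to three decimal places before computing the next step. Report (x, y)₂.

(0.985, -0.532)

At (3/2, -1): F = (4.500, 1.250).
Jacobian J = [[-4·x·y + 2, -2·x^2 - 4·y - 3], [-6·x + 3·y^2 + y, 6·x·y + x - 5]].
At the point, J = [[8.000, -3.500], [-7.000, -12.500]] (det J = -124.500).
Solving J·Δ = −F gives Δ = (-0.417, 0.333).
Then the next iterate is (x, y)₁ = (1.083, -0.667).
Round to (1.083, -0.667) and repeat: F = (0.84186, 0.53942), J = [[4.88944, -2.67778], [-5.83033, -8.25117]].
Δ = (-0.098, 0.135), so (x, y)₂ = (0.985, -0.532).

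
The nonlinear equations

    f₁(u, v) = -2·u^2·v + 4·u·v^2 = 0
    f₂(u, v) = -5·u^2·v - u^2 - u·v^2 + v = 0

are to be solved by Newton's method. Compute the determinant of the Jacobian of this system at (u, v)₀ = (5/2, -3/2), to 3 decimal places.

739.625

J = [[-4·u·v + 4·v^2, -2·u^2 + 8·u·v], [-10·u·v - 2·u - v^2, -5·u^2 - 2·u·v + 1]].
At the point, J = [[24.000, -42.500], [30.250, -22.750]].
det J = 739.625.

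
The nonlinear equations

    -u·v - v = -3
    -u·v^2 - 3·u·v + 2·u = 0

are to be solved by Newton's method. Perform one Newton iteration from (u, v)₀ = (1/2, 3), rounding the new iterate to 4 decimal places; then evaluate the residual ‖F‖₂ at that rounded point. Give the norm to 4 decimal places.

0.0000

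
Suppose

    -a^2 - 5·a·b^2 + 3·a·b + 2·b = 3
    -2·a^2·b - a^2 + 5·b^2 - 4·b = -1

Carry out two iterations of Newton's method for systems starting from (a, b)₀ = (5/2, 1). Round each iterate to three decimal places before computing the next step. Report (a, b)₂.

(1.136, -0.269)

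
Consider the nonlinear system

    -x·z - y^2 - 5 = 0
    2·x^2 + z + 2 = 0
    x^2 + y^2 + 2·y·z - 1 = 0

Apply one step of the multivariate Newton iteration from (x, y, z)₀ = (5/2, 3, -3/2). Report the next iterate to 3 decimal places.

(1.024, 0.189, 0.260)

At (5/2, 3, -3/2): F = (-10.250, 13.000, 5.250).
Jacobian J = [[-z, -2·y, -x], [4·x, 0, 1], [2·x, 2·y + 2·z, 2·y]].
At the point, J = [[1.500, -6.000, -2.500], [10.000, 0.000, 1.000], [5.000, 3.000, 6.000]] (det J = 250.500).
Solving J·Δ = −F gives Δ = (-1.476, -2.811, 1.760).
Then the next iterate is (x, y, z)₁ = (1.024, 0.189, 0.260).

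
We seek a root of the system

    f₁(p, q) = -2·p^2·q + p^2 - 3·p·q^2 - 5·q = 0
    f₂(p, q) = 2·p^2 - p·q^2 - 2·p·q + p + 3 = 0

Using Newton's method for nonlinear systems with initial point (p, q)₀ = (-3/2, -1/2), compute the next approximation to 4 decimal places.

At (-3/2, -1/2): F = (8.1250, 4.8750).
Jacobian J = [[-4·p·q + 2·p - 3·q^2, -2·p^2 - 6·p·q - 5], [4·p - q^2 - 2·q + 1, -2·p·q - 2·p]].
At the point, J = [[-6.7500, -14.0000], [-4.2500, 1.5000]] (det J = -69.6250).
Solving J·Δ = −F gives Δ = (1.1553, 0.0233).
Then the next iterate is (p, q)₁ = (-0.3447, -0.4767).

(-0.3447, -0.4767)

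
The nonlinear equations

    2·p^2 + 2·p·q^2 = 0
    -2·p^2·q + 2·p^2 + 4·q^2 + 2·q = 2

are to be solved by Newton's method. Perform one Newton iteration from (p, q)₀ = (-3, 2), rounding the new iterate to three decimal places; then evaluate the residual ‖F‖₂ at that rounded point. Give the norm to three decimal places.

At (-3, 2): F = (-6.000, 0.000).
Jacobian J = [[4·p + 2·q^2, 4·p·q], [-4·p·q + 4·p, -2·p^2 + 8·q + 2]].
At the point, J = [[-4.000, -24.000], [12.000, 0.000]] (det J = 288.000).
Solving J·Δ = −F gives Δ = (0.000, -0.250).
Then the next iterate is (p, q)₁ = (-3.000, 1.750).
Re-evaluating at (-3.000, 1.750): F = (-0.375, 0.250), so ‖F‖₂ = 0.451.

0.451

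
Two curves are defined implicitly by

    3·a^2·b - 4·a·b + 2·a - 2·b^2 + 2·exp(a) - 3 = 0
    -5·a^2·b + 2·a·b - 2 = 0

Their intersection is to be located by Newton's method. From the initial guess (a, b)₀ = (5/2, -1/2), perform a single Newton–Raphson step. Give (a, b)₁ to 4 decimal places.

At (5/2, -1/2): F = (21.489988, 11.1250).
Jacobian J = [[6·a·b - 4·b + 2·exp(a) + 2, 3·a^2 - 4·a - 4·b], [-10·a·b + 2·b, -5·a^2 + 2·a]].
At the point, J = [[20.864988, 10.7500], [11.5000, -26.2500]] (det J = -671.330933).
Solving J·Δ = −F gives Δ = (-1.0184, -0.0224).
Then the next iterate is (a, b)₁ = (1.4816, -0.5224).

(1.4816, -0.5224)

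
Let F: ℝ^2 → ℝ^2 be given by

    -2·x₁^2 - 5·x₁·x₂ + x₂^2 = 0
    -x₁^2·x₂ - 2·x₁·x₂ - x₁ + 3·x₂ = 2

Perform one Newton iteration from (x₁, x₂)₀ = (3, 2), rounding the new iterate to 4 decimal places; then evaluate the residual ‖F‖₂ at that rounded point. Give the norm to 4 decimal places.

At (3, 2): F = (-44.0000, -29.0000).
Jacobian J = [[-4·x₁ - 5·x₂, -5·x₁ + 2·x₂], [-2·x₁·x₂ - 2·x₂ - 1, -x₁^2 - 2·x₁ + 3]].
At the point, J = [[-22.0000, -11.0000], [-17.0000, -12.0000]] (det J = 77.0000).
Solving J·Δ = −F gives Δ = (-2.7143, 1.4286).
Then the next iterate is (x₁, x₂)₁ = (0.2857, 3.4286).
Re-evaluating at (0.2857, 3.4286): F = (6.694294, 5.761140), so ‖F‖₂ = 8.8320.

8.8320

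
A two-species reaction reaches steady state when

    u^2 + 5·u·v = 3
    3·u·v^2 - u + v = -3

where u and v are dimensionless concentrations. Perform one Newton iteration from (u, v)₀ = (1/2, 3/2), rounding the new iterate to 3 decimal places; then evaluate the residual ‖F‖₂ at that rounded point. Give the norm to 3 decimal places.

3.918

At (1/2, 3/2): F = (1.000, 7.375).
Jacobian J = [[2·u + 5·v, 5·u], [3·v^2 - 1, 6·u·v + 1]].
At the point, J = [[8.500, 2.500], [5.750, 5.500]] (det J = 32.375).
Solving J·Δ = −F gives Δ = (0.400, -1.759).
Then the next iterate is (u, v)₁ = (0.900, -0.259).
Re-evaluating at (0.900, -0.259): F = (-3.35550, 2.02212), so ‖F‖₂ = 3.918.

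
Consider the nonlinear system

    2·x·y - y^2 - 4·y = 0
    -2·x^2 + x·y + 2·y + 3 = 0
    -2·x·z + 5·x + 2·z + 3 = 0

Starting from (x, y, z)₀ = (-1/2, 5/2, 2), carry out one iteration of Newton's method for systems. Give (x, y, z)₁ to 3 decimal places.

(-1.155, 0.298, 0.052)

At (-1/2, 5/2, 2): F = (-18.750, 6.250, 6.500).
Jacobian J = [[2·y, 2·x - 2·y - 4, 0], [-4·x + y, x + 2, 0], [-2·z + 5, 0, -2·x + 2]].
At the point, J = [[5.000, -10.000, 0.000], [4.500, 1.500, 0.000], [1.000, 0.000, 3.000]] (det J = 157.500).
Solving J·Δ = −F gives Δ = (-0.655, -2.202, -1.948).
Then the next iterate is (x, y, z)₁ = (-1.155, 0.298, 0.052).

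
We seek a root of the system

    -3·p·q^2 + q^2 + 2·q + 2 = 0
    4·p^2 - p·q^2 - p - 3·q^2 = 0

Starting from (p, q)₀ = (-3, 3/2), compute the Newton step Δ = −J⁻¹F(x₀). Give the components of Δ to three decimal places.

(1.431, -0.557)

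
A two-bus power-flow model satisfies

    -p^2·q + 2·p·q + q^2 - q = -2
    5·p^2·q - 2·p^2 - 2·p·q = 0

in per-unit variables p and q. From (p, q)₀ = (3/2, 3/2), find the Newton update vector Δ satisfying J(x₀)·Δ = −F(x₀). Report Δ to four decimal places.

At (3/2, 3/2): F = (3.8750, 7.8750).
Jacobian J = [[-2·p·q + 2·q, -p^2 + 2·p + 2·q - 1], [10·p·q - 4·p - 2·q, 5·p^2 - 2·p]].
At the point, J = [[-1.5000, 2.7500], [13.5000, 8.2500]] (det J = -49.5000).
Solving J·Δ = −F gives Δ = (0.2083, -1.2955).

(0.2083, -1.2955)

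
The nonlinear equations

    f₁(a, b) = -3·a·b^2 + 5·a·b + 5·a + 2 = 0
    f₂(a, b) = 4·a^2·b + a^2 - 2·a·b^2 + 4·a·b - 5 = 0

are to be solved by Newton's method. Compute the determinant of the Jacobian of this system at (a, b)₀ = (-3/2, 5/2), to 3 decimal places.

J = [[-3·b^2 + 5·b + 5, -6·a·b + 5·a], [8·a·b + 2·a - 2·b^2 + 4·b, 4·a^2 - 4·a·b + 4·a]].
At the point, J = [[-1.250, 15.000], [-35.500, 18.000]].
det J = 510.000.

510.000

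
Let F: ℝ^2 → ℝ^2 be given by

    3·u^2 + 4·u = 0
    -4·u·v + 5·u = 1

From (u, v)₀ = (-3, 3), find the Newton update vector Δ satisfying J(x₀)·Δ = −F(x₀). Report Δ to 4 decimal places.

At (-3, 3): F = (15.0000, 20.0000).
Jacobian J = [[6·u + 4, 0], [-4·v + 5, -4·u]].
At the point, J = [[-14.0000, 0.0000], [-7.0000, 12.0000]] (det J = -168.0000).
Solving J·Δ = −F gives Δ = (1.0714, -1.0417).

(1.0714, -1.0417)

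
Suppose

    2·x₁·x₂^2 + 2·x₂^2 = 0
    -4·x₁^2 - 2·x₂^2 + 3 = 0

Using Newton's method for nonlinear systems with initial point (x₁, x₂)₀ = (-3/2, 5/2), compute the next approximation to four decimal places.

(-1.9615, 0.0962)

At (-3/2, 5/2): F = (-6.2500, -18.5000).
Jacobian J = [[2·x₂^2, 4·x₁·x₂ + 4·x₂], [-8·x₁, -4·x₂]].
At the point, J = [[12.5000, -5.0000], [12.0000, -10.0000]] (det J = -65.0000).
Solving J·Δ = −F gives Δ = (-0.4615, -2.4038).
Then the next iterate is (x₁, x₂)₁ = (-1.9615, 0.0962).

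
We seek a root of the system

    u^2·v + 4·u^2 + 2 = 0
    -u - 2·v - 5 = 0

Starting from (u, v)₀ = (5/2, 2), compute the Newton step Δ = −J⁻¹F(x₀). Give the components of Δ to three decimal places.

(-0.133, -5.684)

At (5/2, 2): F = (39.500, -11.500).
Jacobian J = [[2·u·v + 8·u, u^2], [-1, -2]].
At the point, J = [[30.000, 6.250], [-1.000, -2.000]] (det J = -53.750).
Solving J·Δ = −F gives Δ = (-0.133, -5.684).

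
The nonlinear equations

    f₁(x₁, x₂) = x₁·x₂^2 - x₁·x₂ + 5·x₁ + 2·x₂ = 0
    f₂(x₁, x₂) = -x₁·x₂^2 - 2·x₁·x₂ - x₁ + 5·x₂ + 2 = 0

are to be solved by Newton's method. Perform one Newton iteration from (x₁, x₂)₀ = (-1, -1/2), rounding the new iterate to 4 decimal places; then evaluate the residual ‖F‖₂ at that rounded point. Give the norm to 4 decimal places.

At (-1, -1/2): F = (-6.7500, -0.2500).
Jacobian J = [[x₂^2 - x₂ + 5, 2·x₁·x₂ - x₁ + 2], [-x₂^2 - 2·x₂ - 1, -2·x₁·x₂ - 2·x₁ + 5]].
At the point, J = [[5.7500, 4.0000], [-0.2500, 6.0000]] (det J = 35.5000).
Solving J·Δ = −F gives Δ = (1.1127, 0.0880).
Then the next iterate is (x₁, x₂)₁ = (0.1127, -0.4120).
Re-evaluating at (0.1127, -0.4120): F = (-0.194937, -0.098965), so ‖F‖₂ = 0.2186.

0.2186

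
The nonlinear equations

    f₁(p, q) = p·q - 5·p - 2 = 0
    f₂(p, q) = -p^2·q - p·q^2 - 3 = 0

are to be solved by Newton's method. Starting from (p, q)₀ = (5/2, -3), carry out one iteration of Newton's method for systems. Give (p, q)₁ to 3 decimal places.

(0.434, -0.812)

At (5/2, -3): F = (-22.000, -6.750).
Jacobian J = [[q - 5, p], [-2·p·q - q^2, -p^2 - 2·p·q]].
At the point, J = [[-8.000, 2.500], [6.000, 8.750]] (det J = -85.000).
Solving J·Δ = −F gives Δ = (-2.066, 2.188).
Then the next iterate is (p, q)₁ = (0.434, -0.812).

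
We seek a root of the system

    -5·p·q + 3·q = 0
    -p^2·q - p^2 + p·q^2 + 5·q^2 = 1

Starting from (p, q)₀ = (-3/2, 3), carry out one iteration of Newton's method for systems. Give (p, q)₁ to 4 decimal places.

(-0.7728, 1.0389)

At (-3/2, 3): F = (31.5000, 21.5000).
Jacobian J = [[-5·q, -5·p + 3], [-2·p·q - 2·p + q^2, -p^2 + 2·p·q + 10·q]].
At the point, J = [[-15.0000, 10.5000], [21.0000, 18.7500]] (det J = -501.7500).
Solving J·Δ = −F gives Δ = (0.7272, -1.9611).
Then the next iterate is (p, q)₁ = (-0.7728, 1.0389).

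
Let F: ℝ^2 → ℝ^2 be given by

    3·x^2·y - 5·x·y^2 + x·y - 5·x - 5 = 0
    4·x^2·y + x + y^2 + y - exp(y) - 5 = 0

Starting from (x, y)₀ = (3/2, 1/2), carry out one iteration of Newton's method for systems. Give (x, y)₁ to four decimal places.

At (3/2, 1/2): F = (-10.2500, 0.101279).
Jacobian J = [[6·x·y - 5·y^2 + y - 5, 3·x^2 - 10·x·y + x], [8·x·y + 1, 4·x^2 + 2·y - exp(y) + 1]].
At the point, J = [[-1.2500, 0.7500], [7.0000, 9.351279]] (det J = -16.939098).
Solving J·Δ = −F gives Δ = (-5.6630, 4.2283).
Then the next iterate is (x, y)₁ = (-4.1630, 4.7283).

(-4.1630, 4.7283)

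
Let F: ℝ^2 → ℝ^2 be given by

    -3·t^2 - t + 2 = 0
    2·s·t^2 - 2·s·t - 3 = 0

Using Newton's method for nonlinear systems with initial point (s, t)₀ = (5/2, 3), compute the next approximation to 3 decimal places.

(3.320, 1.526)

At (5/2, 3): F = (-28.000, 27.000).
Jacobian J = [[0, -6·t - 1], [2·t^2 - 2·t, 4·s·t - 2·s]].
At the point, J = [[0.000, -19.000], [12.000, 25.000]] (det J = 228.000).
Solving J·Δ = −F gives Δ = (0.820, -1.474).
Then the next iterate is (s, t)₁ = (3.320, 1.526).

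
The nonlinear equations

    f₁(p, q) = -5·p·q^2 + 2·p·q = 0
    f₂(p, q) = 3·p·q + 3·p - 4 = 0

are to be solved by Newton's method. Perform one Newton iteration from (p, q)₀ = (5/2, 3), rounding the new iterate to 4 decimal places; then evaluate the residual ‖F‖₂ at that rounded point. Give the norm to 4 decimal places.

16.1622

At (5/2, 3): F = (-97.5000, 26.0000).
Jacobian J = [[-5·q^2 + 2·q, -10·p·q + 2·p], [3·q + 3, 3·p]].
At the point, J = [[-39.0000, -70.0000], [12.0000, 7.5000]] (det J = 547.5000).
Solving J·Δ = −F gives Δ = (-1.9886, -0.2849).
Then the next iterate is (p, q)₁ = (0.5114, 2.7151).
Re-evaluating at (0.5114, 2.7151): F = (-16.072607, 1.699706), so ‖F‖₂ = 16.1622.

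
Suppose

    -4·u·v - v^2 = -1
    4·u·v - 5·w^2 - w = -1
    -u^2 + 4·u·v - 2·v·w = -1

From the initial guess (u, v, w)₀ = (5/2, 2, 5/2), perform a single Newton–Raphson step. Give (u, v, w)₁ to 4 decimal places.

At (5/2, 2, 5/2): F = (-23.0000, -12.7500, 4.7500).
Jacobian J = [[-4·v, -4·u - 2·v, 0], [4·v, 4·u, -10·w - 1], [-2·u + 4·v, 4·u - 2·w, -2·v]].
At the point, J = [[-8.0000, -14.0000, 0.0000], [8.0000, 10.0000, -26.0000], [3.0000, 5.0000, -4.0000]] (det J = -76.0000).
Solving J·Δ = −F gives Δ = (4.9079, -4.4474, -0.6908).
Then the next iterate is (u, v, w)₁ = (7.4079, -2.4474, 1.8092).

(7.4079, -2.4474, 1.8092)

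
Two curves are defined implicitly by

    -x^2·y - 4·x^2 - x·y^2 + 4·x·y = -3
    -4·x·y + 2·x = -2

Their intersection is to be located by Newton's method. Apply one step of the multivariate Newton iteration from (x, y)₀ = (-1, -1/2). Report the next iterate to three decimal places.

(-0.884, -0.116)

At (-1, -1/2): F = (1.750, -2.000).
Jacobian J = [[-2·x·y - 8·x - y^2 + 4·y, -x^2 - 2·x·y + 4·x], [-4·y + 2, -4·x]].
At the point, J = [[4.750, -6.000], [4.000, 4.000]] (det J = 43.000).
Solving J·Δ = −F gives Δ = (0.116, 0.384).
Then the next iterate is (x, y)₁ = (-0.884, -0.116).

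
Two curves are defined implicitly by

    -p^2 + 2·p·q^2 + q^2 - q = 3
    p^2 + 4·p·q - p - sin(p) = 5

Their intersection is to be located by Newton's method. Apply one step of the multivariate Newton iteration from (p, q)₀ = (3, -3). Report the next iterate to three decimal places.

At (3, -3): F = (54.000, -35.14112).
Jacobian J = [[-2·p + 2·q^2, 4·p·q + 2·q - 1], [2·p + 4·q - cos(p) - 1, 4·p]].
At the point, J = [[12.000, -43.000], [-6.01001, 12.000]] (det J = -114.43032).
Solving J·Δ = −F gives Δ = (-7.542, -0.849).
Then the next iterate is (p, q)₁ = (-4.542, -3.849).

(-4.542, -3.849)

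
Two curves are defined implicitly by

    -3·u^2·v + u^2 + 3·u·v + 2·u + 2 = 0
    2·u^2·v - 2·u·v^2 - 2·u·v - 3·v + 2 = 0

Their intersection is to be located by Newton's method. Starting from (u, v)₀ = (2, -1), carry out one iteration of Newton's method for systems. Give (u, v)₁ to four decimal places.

At (2, -1): F = (16.0000, -3.0000).
Jacobian J = [[-6·u·v + 2·u + 3·v + 2, -3·u^2 + 3·u], [4·u·v - 2·v^2 - 2·v, 2·u^2 - 4·u·v - 2·u - 3]].
At the point, J = [[15.0000, -6.0000], [-8.0000, 9.0000]] (det J = 87.0000).
Solving J·Δ = −F gives Δ = (-1.4483, -0.9540).
Then the next iterate is (u, v)₁ = (0.5517, -1.9540).

(0.5517, -1.9540)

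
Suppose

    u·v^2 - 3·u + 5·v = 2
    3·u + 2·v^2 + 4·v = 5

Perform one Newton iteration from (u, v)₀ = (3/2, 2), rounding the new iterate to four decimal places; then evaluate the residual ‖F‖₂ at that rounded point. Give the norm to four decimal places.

At (3/2, 2): F = (9.5000, 15.5000).
Jacobian J = [[v^2 - 3, 2·u·v + 5], [3, 4·v + 4]].
At the point, J = [[1.0000, 11.0000], [3.0000, 12.0000]] (det J = -21.0000).
Solving J·Δ = −F gives Δ = (-2.6905, -0.6190).
Then the next iterate is (u, v)₁ = (-1.1905, 1.3810).
Re-evaluating at (-1.1905, 1.3810): F = (6.206025, 0.766822), so ‖F‖₂ = 6.2532.

6.2532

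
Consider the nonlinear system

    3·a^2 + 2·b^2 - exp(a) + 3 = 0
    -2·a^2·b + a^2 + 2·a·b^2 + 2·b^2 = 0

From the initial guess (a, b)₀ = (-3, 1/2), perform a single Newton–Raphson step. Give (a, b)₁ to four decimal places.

(-1.3138, 0.4929)

At (-3, 1/2): F = (30.450213, -1.0000).
Jacobian J = [[6·a - exp(a), 4·b], [-4·a·b + 2·a + 2·b^2, -2·a^2 + 4·a·b + 4·b]].
At the point, J = [[-18.049787, 2.0000], [0.5000, -22.0000]] (det J = 396.095316).
Solving J·Δ = −F gives Δ = (1.6862, -0.0071).
Then the next iterate is (a, b)₁ = (-1.3138, 0.4929).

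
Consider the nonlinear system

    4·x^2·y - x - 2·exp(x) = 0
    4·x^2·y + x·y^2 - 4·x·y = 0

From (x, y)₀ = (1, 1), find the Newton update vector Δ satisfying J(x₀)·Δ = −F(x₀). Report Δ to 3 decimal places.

(-0.526, 0.815)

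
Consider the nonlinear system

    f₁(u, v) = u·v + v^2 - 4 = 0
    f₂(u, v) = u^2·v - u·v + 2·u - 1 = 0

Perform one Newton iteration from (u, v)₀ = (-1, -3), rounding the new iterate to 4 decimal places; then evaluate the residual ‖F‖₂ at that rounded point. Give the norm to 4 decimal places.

2.9494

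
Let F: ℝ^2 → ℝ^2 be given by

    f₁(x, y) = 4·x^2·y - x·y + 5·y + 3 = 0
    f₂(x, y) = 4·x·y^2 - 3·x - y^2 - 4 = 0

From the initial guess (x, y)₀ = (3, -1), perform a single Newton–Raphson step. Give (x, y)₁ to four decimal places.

(1.1923, -1.1731)

At (3, -1): F = (-35.0000, -2.0000).
Jacobian J = [[8·x·y - y, 4·x^2 - x + 5], [4·y^2 - 3, 8·x·y - 2·y]].
At the point, J = [[-23.0000, 38.0000], [1.0000, -22.0000]] (det J = 468.0000).
Solving J·Δ = −F gives Δ = (-1.8077, -0.1731).
Then the next iterate is (x, y)₁ = (1.1923, -1.1731).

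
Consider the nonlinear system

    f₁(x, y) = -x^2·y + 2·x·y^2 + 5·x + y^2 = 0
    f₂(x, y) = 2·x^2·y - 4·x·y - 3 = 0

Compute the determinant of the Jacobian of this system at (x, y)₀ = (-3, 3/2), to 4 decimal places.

-21.0000

J = [[-2·x·y + 2·y^2 + 5, -x^2 + 4·x·y + 2·y], [4·x·y - 4·y, 2·x^2 - 4·x]].
At the point, J = [[18.5000, -24.0000], [-24.0000, 30.0000]].
det J = -21.0000.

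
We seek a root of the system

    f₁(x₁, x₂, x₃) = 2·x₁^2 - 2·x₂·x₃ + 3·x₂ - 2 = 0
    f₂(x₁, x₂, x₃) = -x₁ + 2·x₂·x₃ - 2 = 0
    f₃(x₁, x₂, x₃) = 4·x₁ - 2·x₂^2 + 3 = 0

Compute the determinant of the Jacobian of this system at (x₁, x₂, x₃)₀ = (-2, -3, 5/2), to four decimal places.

J = [[4·x₁, -2·x₃ + 3, -2·x₂], [-1, 2·x₃, 2·x₂], [4, -4·x₂, 0]].
At the point, J = [[-8.0000, -2.0000, 6.0000], [-1.0000, 5.0000, -6.0000], [4.0000, 12.0000, 0.0000]].
det J = -720.0000.

-720.0000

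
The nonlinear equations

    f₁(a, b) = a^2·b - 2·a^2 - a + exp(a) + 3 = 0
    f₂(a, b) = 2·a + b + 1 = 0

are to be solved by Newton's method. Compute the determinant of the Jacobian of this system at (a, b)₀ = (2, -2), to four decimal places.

J = [[2·a·b - 4·a + exp(a) - 1, a^2], [2, 1]].
At the point, J = [[-9.610944, 4.0000], [2.0000, 1.0000]].
det J = -17.6109.

-17.6109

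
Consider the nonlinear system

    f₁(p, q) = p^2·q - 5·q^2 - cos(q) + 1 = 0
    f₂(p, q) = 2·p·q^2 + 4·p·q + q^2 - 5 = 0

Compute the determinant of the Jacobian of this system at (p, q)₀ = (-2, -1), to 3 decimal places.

18.317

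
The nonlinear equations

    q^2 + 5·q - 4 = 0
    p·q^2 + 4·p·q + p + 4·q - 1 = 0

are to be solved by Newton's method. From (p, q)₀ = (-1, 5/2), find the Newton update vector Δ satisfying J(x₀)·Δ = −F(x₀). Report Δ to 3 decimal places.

(0.051, -1.475)

At (-1, 5/2): F = (14.750, -8.250).
Jacobian J = [[0, 2·q + 5], [q^2 + 4·q + 1, 2·p·q + 4·p + 4]].
At the point, J = [[0.000, 10.000], [17.250, -5.000]] (det J = -172.500).
Solving J·Δ = −F gives Δ = (0.051, -1.475).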